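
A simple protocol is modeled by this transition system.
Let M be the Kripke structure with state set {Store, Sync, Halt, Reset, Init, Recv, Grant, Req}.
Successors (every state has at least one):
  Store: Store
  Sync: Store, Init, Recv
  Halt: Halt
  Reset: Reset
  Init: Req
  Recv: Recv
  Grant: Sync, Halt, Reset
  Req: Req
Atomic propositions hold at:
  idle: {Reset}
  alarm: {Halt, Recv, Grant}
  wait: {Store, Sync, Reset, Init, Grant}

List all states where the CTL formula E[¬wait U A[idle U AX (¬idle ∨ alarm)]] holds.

{Store, Sync, Halt, Init, Recv, Req}

Sat(¬wait) = {Halt, Recv, Req}
Sat(¬idle) = {Store, Sync, Halt, Init, Recv, Grant, Req}
Sat(¬idle ∨ alarm) = {Store, Sync, Halt, Init, Recv, Grant, Req}
Sat(AX (¬idle ∨ alarm)) = {s : every successor in {Store, Sync, Halt, Init, Recv, Grant, Req}} = {Store, Sync, Halt, Init, Recv, Req}
A[idle U AX (¬idle ∨ alarm)]: least fixpoint, start Z0 = Sat(AX (¬idle ∨ alarm)) = {Store, Sync, Halt, Init, Recv, Req}, add states in Sat(idle) with every successor in Z. Already a fixed point.
Sat(A[idle U AX (¬idle ∨ alarm)]) = {Store, Sync, Halt, Init, Recv, Req}
E[¬wait U A[idle U AX (¬idle ∨ alarm)]]: least fixpoint, start Z0 = Sat(A[idle U AX (¬idle ∨ alarm)]) = {Store, Sync, Halt, Init, Recv, Req}, add states in Sat(¬wait) with some successor in Z. Already a fixed point.
Sat(E[¬wait U A[idle U AX (¬idle ∨ alarm)]]) = {Store, Sync, Halt, Init, Recv, Req}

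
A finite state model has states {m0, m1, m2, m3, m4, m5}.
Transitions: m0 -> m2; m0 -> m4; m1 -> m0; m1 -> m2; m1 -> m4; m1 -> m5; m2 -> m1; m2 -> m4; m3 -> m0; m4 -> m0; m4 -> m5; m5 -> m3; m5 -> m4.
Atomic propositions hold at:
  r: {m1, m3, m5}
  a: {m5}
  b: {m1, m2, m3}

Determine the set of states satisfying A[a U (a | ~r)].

Sat(~r) = {m0, m2, m4}
Sat(a | ~r) = {m0, m2, m4, m5}
A[a U (a | ~r)]: least fixpoint, start Z0 = Sat((a | ~r)) = {m0, m2, m4, m5}, add states in Sat(a) with every successor in Z. Already a fixed point.
Sat(A[a U (a | ~r)]) = {m0, m2, m4, m5}

{m0, m2, m4, m5}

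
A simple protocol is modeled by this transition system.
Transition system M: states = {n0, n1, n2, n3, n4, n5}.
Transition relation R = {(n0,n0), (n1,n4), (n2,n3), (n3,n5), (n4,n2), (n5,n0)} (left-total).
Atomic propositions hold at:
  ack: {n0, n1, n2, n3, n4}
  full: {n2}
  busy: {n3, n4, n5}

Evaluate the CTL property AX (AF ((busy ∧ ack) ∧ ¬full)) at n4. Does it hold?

Yes

Sat(busy ∧ ack) = {n3, n4}
Sat(¬full) = {n0, n1, n3, n4, n5}
Sat((busy ∧ ack) ∧ ¬full) = {n3, n4}
AF ((busy ∧ ack) ∧ ¬full): least fixpoint, start Z0 = {n3, n4}, add states with every successor in Z. Z1 = {n1, n2, n3, n4}; fixed.
Sat(AF ((busy ∧ ack) ∧ ¬full)) = {n1, n2, n3, n4}
Sat(AX (AF ((busy ∧ ack) ∧ ¬full))) = {s : every successor in {n1, n2, n3, n4}} = {n1, n2, n4}
n4 ∈ Sat(AX (AF ((busy ∧ ack) ∧ ¬full))) = {n1, n2, n4}, so the formula holds at n4.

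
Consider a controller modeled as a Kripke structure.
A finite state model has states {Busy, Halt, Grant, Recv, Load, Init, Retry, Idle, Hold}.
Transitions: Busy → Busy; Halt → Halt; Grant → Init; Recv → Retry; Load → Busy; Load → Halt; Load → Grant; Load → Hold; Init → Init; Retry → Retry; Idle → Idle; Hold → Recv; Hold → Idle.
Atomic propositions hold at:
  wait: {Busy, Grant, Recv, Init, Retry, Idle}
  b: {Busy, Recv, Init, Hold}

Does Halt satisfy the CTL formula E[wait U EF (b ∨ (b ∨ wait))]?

No

Sat(b ∨ wait) = {Busy, Grant, Recv, Init, Retry, Idle, Hold}
Sat(b ∨ (b ∨ wait)) = {Busy, Grant, Recv, Init, Retry, Idle, Hold}
EF (b ∨ (b ∨ wait)): least fixpoint, start Z0 = {Busy, Grant, Recv, Init, Retry, Idle, Hold}, add states with some successor in Z. Z1 = {Busy, Grant, Recv, Load, Init, Retry, Idle, Hold}; fixed.
Sat(EF (b ∨ (b ∨ wait))) = {Busy, Grant, Recv, Load, Init, Retry, Idle, Hold}
E[wait U EF (b ∨ (b ∨ wait))]: least fixpoint, start Z0 = Sat(EF (b ∨ (b ∨ wait))) = {Busy, Grant, Recv, Load, Init, Retry, Idle, Hold}, add states in Sat(wait) with some successor in Z. Already a fixed point.
Sat(E[wait U EF (b ∨ (b ∨ wait))]) = {Busy, Grant, Recv, Load, Init, Retry, Idle, Hold}
Halt ∉ Sat(E[wait U EF (b ∨ (b ∨ wait))]) = {Busy, Grant, Recv, Load, Init, Retry, Idle, Hold}, so the formula does not hold at Halt.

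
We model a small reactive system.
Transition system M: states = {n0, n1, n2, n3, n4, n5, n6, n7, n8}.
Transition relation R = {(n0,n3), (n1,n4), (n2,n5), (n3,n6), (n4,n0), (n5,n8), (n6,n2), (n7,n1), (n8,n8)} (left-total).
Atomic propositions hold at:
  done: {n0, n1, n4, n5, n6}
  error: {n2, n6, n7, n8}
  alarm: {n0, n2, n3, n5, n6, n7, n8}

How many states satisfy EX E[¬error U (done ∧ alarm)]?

Sat(¬error) = {n0, n1, n3, n4, n5}
Sat(done ∧ alarm) = {n0, n5, n6}
E[¬error U (done ∧ alarm)]: least fixpoint, start Z0 = Sat((done ∧ alarm)) = {n0, n5, n6}, add states in Sat(¬error) with some successor in Z. Z1 = {n0, n3, n4, n5, n6}; Z2 = {n0, n1, n3, n4, n5, n6}; fixed.
Sat(E[¬error U (done ∧ alarm)]) = {n0, n1, n3, n4, n5, n6}
Sat(EX E[¬error U (done ∧ alarm)]) = {s : some successor in {n0, n1, n3, n4, n5, n6}} = {n0, n1, n2, n3, n4, n7}
|Sat(EX E[¬error U (done ∧ alarm)])| = |{n0, n1, n2, n3, n4, n7}| = 6.

6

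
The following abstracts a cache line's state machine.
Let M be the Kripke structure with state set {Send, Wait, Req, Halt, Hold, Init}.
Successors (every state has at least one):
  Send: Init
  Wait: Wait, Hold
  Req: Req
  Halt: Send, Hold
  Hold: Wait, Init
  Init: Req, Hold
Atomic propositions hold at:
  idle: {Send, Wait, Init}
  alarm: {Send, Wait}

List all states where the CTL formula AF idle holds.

AF idle: least fixpoint, start Z0 = {Send, Wait, Init}, add states with every successor in Z. Z1 = {Send, Wait, Hold, Init}; Z2 = {Send, Wait, Halt, Hold, Init}; fixed.
Sat(AF idle) = {Send, Wait, Halt, Hold, Init}

{Send, Wait, Halt, Hold, Init}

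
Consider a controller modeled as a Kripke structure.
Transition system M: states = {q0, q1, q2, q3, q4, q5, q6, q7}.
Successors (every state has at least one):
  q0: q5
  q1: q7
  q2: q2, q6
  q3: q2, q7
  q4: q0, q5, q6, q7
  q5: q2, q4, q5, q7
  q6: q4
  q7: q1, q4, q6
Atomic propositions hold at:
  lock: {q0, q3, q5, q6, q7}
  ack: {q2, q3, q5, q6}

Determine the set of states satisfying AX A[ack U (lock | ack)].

Sat(lock | ack) = {q0, q2, q3, q5, q6, q7}
A[ack U (lock | ack)]: least fixpoint, start Z0 = Sat((lock | ack)) = {q0, q2, q3, q5, q6, q7}, add states in Sat(ack) with every successor in Z. Already a fixed point.
Sat(A[ack U (lock | ack)]) = {q0, q2, q3, q5, q6, q7}
Sat(AX A[ack U (lock | ack)]) = {s : every successor in {q0, q2, q3, q5, q6, q7}} = {q0, q1, q2, q3, q4}

{q0, q1, q2, q3, q4}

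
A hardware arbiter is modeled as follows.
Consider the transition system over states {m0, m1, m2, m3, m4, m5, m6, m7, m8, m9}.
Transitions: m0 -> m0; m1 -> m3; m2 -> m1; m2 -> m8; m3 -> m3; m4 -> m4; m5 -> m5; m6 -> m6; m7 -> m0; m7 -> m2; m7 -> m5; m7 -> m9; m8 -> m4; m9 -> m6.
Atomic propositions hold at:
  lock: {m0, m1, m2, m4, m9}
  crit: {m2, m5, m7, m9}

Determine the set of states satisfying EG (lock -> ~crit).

Sat(~crit) = {m0, m1, m3, m4, m6, m8}
Sat(lock -> ~crit) = {m0, m1, m3, m4, m5, m6, m7, m8}
EG (lock -> ~crit): greatest fixpoint, start Z0 = {m0, m1, m3, m4, m5, m6, m7, m8}, keep only states in Sat with some successor in Z. Already a fixed point.
Sat(EG (lock -> ~crit)) = {m0, m1, m3, m4, m5, m6, m7, m8}

{m0, m1, m3, m4, m5, m6, m7, m8}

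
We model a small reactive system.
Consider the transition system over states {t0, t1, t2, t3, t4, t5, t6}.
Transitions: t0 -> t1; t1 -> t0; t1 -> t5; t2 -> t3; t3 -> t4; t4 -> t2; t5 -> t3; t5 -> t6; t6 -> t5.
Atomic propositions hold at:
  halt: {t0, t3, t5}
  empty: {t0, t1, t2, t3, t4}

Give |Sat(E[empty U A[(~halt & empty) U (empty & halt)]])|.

5

Sat(~halt) = {t1, t2, t4, t6}
Sat(~halt & empty) = {t1, t2, t4}
Sat(empty & halt) = {t0, t3}
A[(~halt & empty) U (empty & halt)]: least fixpoint, start Z0 = Sat((empty & halt)) = {t0, t3}, add states in Sat(~halt & empty) with every successor in Z. Z1 = {t0, t2, t3}; Z2 = {t0, t2, t3, t4}; fixed.
Sat(A[(~halt & empty) U (empty & halt)]) = {t0, t2, t3, t4}
E[empty U A[(~halt & empty) U (empty & halt)]]: least fixpoint, start Z0 = Sat(A[(~halt & empty) U (empty & halt)]) = {t0, t2, t3, t4}, add states in Sat(empty) with some successor in Z. Z1 = {t0, t1, t2, t3, t4}; fixed.
Sat(E[empty U A[(~halt & empty) U (empty & halt)]]) = {t0, t1, t2, t3, t4}
|Sat(E[empty U A[(~halt & empty) U (empty & halt)]])| = |{t0, t1, t2, t3, t4}| = 5.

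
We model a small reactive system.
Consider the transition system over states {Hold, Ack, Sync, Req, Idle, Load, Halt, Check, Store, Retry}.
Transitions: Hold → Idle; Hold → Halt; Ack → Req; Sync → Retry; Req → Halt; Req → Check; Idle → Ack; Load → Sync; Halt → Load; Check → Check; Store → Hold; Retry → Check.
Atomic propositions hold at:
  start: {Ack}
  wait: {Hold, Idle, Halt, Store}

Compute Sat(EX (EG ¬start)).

{Hold, Ack, Sync, Req, Load, Halt, Check, Store, Retry}

Sat(¬start) = {Hold, Sync, Req, Idle, Load, Halt, Check, Store, Retry}
EG ¬start: greatest fixpoint, start Z0 = {Hold, Sync, Req, Idle, Load, Halt, Check, Store, Retry}, keep only states in Sat with some successor in Z. Z1 = {Hold, Sync, Req, Load, Halt, Check, Store, Retry}; fixed.
Sat(EG ¬start) = {Hold, Sync, Req, Load, Halt, Check, Store, Retry}
Sat(EX (EG ¬start)) = {s : some successor in {Hold, Sync, Req, Load, Halt, Check, Store, Retry}} = {Hold, Ack, Sync, Req, Load, Halt, Check, Store, Retry}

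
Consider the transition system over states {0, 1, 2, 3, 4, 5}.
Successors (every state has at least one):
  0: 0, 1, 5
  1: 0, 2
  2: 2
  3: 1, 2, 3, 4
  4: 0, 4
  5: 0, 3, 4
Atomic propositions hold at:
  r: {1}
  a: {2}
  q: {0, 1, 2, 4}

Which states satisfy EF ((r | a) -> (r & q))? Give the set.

Sat(r | a) = {1, 2}
Sat(r & q) = {1}
Sat((r | a) -> (r & q)) = {0, 1, 3, 4, 5}
EF ((r | a) -> (r & q)): least fixpoint, start Z0 = {0, 1, 3, 4, 5}, add states with some successor in Z. Already a fixed point.
Sat(EF ((r | a) -> (r & q))) = {0, 1, 3, 4, 5}

{0, 1, 3, 4, 5}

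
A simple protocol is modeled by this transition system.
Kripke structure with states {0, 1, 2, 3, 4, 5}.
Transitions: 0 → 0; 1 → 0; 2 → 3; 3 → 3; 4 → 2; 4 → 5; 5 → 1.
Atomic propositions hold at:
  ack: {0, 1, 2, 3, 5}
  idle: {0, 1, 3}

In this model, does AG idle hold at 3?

Yes

AG idle: greatest fixpoint, start Z0 = {0, 1, 3}, keep only states in Sat with every successor in Z. Already a fixed point.
Sat(AG idle) = {0, 1, 3}
3 ∈ Sat(AG idle) = {0, 1, 3}, so the formula holds at 3.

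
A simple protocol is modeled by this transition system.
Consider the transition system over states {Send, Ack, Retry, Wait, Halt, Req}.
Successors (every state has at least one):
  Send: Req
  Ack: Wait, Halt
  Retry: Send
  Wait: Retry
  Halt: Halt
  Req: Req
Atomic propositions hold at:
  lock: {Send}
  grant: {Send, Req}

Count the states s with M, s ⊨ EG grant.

EG grant: greatest fixpoint, start Z0 = {Send, Req}, keep only states in Sat with some successor in Z. Already a fixed point.
Sat(EG grant) = {Send, Req}
|Sat(EG grant)| = |{Send, Req}| = 2.

2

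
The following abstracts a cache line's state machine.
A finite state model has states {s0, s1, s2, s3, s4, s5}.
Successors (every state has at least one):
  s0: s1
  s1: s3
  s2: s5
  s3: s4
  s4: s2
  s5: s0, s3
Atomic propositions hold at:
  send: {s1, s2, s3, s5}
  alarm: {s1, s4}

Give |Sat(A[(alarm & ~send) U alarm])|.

Sat(~send) = {s0, s4}
Sat(alarm & ~send) = {s4}
A[(alarm & ~send) U alarm]: least fixpoint, start Z0 = Sat(alarm) = {s1, s4}, add states in Sat(alarm & ~send) with every successor in Z. Already a fixed point.
Sat(A[(alarm & ~send) U alarm]) = {s1, s4}
|Sat(A[(alarm & ~send) U alarm])| = |{s1, s4}| = 2.

2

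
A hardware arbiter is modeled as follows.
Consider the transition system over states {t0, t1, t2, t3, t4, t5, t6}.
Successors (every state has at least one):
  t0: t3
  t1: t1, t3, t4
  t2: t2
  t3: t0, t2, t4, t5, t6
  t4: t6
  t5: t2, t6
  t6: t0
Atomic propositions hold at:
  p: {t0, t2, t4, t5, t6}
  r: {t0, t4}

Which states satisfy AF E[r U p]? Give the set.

{t0, t2, t3, t4, t5, t6}

E[r U p]: least fixpoint, start Z0 = Sat(p) = {t0, t2, t4, t5, t6}, add states in Sat(r) with some successor in Z. Already a fixed point.
Sat(E[r U p]) = {t0, t2, t4, t5, t6}
AF E[r U p]: least fixpoint, start Z0 = {t0, t2, t4, t5, t6}, add states with every successor in Z. Z1 = {t0, t2, t3, t4, t5, t6}; fixed.
Sat(AF E[r U p]) = {t0, t2, t3, t4, t5, t6}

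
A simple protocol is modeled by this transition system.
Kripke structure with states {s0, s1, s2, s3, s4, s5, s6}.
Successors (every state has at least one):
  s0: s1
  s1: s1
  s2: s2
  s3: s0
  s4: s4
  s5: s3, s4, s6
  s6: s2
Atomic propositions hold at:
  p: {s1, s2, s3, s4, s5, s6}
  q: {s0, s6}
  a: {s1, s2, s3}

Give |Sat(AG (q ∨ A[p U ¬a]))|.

1

Sat(¬a) = {s0, s4, s5, s6}
A[p U ¬a]: least fixpoint, start Z0 = Sat(¬a) = {s0, s4, s5, s6}, add states in Sat(p) with every successor in Z. Z1 = {s0, s3, s4, s5, s6}; fixed.
Sat(A[p U ¬a]) = {s0, s3, s4, s5, s6}
Sat(q ∨ A[p U ¬a]) = {s0, s3, s4, s5, s6}
AG (q ∨ A[p U ¬a]): greatest fixpoint, start Z0 = {s0, s3, s4, s5, s6}, keep only states in Sat with every successor in Z. Z1 = {s3, s4, s5}; Z2 = {s4}; fixed.
Sat(AG (q ∨ A[p U ¬a])) = {s4}
|Sat(AG (q ∨ A[p U ¬a]))| = |{s4}| = 1.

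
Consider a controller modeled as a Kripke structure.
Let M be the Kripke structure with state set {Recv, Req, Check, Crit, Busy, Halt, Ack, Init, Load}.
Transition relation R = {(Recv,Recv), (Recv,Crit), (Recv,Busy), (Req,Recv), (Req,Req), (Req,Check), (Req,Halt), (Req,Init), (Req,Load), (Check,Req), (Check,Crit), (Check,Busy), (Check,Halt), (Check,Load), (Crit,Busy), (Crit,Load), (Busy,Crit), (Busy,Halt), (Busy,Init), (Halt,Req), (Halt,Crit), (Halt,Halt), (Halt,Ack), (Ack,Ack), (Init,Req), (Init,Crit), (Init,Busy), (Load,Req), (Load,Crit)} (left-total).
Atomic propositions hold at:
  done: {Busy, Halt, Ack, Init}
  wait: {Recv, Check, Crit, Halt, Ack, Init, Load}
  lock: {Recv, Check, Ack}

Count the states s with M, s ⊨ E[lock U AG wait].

AG wait: greatest fixpoint, start Z0 = {Recv, Check, Crit, Halt, Ack, Init, Load}, keep only states in Sat with every successor in Z. Z1 = {Ack}; fixed.
Sat(AG wait) = {Ack}
E[lock U AG wait]: least fixpoint, start Z0 = Sat(AG wait) = {Ack}, add states in Sat(lock) with some successor in Z. Already a fixed point.
Sat(E[lock U AG wait]) = {Ack}
|Sat(E[lock U AG wait])| = |{Ack}| = 1.

1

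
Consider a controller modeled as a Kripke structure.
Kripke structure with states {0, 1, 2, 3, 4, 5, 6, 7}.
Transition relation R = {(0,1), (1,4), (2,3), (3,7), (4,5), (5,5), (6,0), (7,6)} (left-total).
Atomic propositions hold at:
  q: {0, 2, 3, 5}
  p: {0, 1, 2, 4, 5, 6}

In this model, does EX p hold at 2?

No

Sat(EX p) = {s : some successor in {0, 1, 2, 4, 5, 6}} = {0, 1, 4, 5, 6, 7}
2 ∉ Sat(EX p) = {0, 1, 4, 5, 6, 7}, so the formula does not hold at 2.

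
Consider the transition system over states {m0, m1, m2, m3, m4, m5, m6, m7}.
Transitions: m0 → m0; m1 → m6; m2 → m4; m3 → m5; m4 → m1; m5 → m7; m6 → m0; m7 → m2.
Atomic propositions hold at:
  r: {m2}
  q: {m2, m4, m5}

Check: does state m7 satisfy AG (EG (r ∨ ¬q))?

No

Sat(¬q) = {m0, m1, m3, m6, m7}
Sat(r ∨ ¬q) = {m0, m1, m2, m3, m6, m7}
EG (r ∨ ¬q): greatest fixpoint, start Z0 = {m0, m1, m2, m3, m6, m7}, keep only states in Sat with some successor in Z. Z1 = {m0, m1, m6, m7}; Z2 = {m0, m1, m6}; fixed.
Sat(EG (r ∨ ¬q)) = {m0, m1, m6}
AG (EG (r ∨ ¬q)): greatest fixpoint, start Z0 = {m0, m1, m6}, keep only states in Sat with every successor in Z. Already a fixed point.
Sat(AG (EG (r ∨ ¬q))) = {m0, m1, m6}
m7 ∉ Sat(AG (EG (r ∨ ¬q))) = {m0, m1, m6}, so the formula does not hold at m7.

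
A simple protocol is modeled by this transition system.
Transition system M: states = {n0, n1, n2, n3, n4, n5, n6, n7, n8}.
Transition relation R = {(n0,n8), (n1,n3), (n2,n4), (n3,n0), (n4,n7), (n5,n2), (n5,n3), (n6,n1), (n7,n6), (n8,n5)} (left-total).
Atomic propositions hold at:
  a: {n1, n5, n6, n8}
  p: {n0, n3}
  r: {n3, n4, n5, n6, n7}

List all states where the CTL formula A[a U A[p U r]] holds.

A[p U r]: least fixpoint, start Z0 = Sat(r) = {n3, n4, n5, n6, n7}, add states in Sat(p) with every successor in Z. Already a fixed point.
Sat(A[p U r]) = {n3, n4, n5, n6, n7}
A[a U A[p U r]]: least fixpoint, start Z0 = Sat(A[p U r]) = {n3, n4, n5, n6, n7}, add states in Sat(a) with every successor in Z. Z1 = {n1, n3, n4, n5, n6, n7, n8}; fixed.
Sat(A[a U A[p U r]]) = {n1, n3, n4, n5, n6, n7, n8}

{n1, n3, n4, n5, n6, n7, n8}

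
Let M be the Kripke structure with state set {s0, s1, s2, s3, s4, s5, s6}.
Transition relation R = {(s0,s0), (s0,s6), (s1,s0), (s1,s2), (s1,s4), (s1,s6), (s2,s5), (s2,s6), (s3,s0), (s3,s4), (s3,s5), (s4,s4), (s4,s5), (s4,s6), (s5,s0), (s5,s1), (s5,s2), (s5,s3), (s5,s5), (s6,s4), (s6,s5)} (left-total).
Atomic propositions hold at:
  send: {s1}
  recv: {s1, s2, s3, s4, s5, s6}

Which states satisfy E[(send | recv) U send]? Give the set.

{s1, s2, s3, s4, s5, s6}

Sat(send | recv) = {s1, s2, s3, s4, s5, s6}
E[(send | recv) U send]: least fixpoint, start Z0 = Sat(send) = {s1}, add states in Sat(send | recv) with some successor in Z. Z1 = {s1, s5}; Z2 = {s1, s2, s3, s4, s5, s6}; fixed.
Sat(E[(send | recv) U send]) = {s1, s2, s3, s4, s5, s6}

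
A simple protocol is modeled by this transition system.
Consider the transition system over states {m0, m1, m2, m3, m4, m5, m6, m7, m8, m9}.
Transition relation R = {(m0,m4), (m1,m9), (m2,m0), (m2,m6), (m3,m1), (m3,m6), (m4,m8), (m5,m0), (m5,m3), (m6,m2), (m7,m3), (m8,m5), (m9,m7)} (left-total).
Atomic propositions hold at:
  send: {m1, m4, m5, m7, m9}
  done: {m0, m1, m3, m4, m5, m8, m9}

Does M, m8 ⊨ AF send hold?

AF send: least fixpoint, start Z0 = {m1, m4, m5, m7, m9}, add states with every successor in Z. Z1 = {m0, m1, m4, m5, m7, m8, m9}; fixed.
Sat(AF send) = {m0, m1, m4, m5, m7, m8, m9}
m8 ∈ Sat(AF send) = {m0, m1, m4, m5, m7, m8, m9}, so the formula holds at m8.

Yes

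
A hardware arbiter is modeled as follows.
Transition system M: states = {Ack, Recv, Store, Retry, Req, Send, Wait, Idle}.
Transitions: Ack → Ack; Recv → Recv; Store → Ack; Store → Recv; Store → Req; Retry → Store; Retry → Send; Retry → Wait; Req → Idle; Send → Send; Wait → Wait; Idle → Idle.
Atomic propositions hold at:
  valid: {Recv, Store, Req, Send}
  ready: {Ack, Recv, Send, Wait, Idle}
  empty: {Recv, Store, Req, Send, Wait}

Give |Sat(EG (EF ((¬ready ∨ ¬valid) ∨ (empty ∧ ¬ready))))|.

6

Sat(¬ready) = {Store, Retry, Req}
Sat(¬valid) = {Ack, Retry, Wait, Idle}
Sat(¬ready ∨ ¬valid) = {Ack, Store, Retry, Req, Wait, Idle}
Sat(empty ∧ ¬ready) = {Store, Req}
Sat((¬ready ∨ ¬valid) ∨ (empty ∧ ¬ready)) = {Ack, Store, Retry, Req, Wait, Idle}
EF ((¬ready ∨ ¬valid) ∨ (empty ∧ ¬ready)): least fixpoint, start Z0 = {Ack, Store, Retry, Req, Wait, Idle}, add states with some successor in Z. Already a fixed point.
Sat(EF ((¬ready ∨ ¬valid) ∨ (empty ∧ ¬ready))) = {Ack, Store, Retry, Req, Wait, Idle}
EG (EF ((¬ready ∨ ¬valid) ∨ (empty ∧ ¬ready))): greatest fixpoint, start Z0 = {Ack, Store, Retry, Req, Wait, Idle}, keep only states in Sat with some successor in Z. Already a fixed point.
Sat(EG (EF ((¬ready ∨ ¬valid) ∨ (empty ∧ ¬ready)))) = {Ack, Store, Retry, Req, Wait, Idle}
|Sat(EG (EF ((¬ready ∨ ¬valid) ∨ (empty ∧ ¬ready))))| = |{Ack, Store, Retry, Req, Wait, Idle}| = 6.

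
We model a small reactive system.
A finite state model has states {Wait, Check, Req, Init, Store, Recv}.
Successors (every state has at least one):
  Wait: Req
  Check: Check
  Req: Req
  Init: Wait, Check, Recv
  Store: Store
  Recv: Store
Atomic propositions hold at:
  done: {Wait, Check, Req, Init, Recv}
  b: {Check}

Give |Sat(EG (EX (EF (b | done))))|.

Sat(b | done) = {Wait, Check, Req, Init, Recv}
EF (b | done): least fixpoint, start Z0 = {Wait, Check, Req, Init, Recv}, add states with some successor in Z. Already a fixed point.
Sat(EF (b | done)) = {Wait, Check, Req, Init, Recv}
Sat(EX (EF (b | done))) = {s : some successor in {Wait, Check, Req, Init, Recv}} = {Wait, Check, Req, Init}
EG (EX (EF (b | done))): greatest fixpoint, start Z0 = {Wait, Check, Req, Init}, keep only states in Sat with some successor in Z. Already a fixed point.
Sat(EG (EX (EF (b | done)))) = {Wait, Check, Req, Init}
|Sat(EG (EX (EF (b | done))))| = |{Wait, Check, Req, Init}| = 4.

4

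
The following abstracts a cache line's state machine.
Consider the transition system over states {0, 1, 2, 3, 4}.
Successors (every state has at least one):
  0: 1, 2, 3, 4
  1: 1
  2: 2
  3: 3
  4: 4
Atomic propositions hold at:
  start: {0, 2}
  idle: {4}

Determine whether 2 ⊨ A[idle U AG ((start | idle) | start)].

Yes

Sat(start | idle) = {0, 2, 4}
Sat((start | idle) | start) = {0, 2, 4}
AG ((start | idle) | start): greatest fixpoint, start Z0 = {0, 2, 4}, keep only states in Sat with every successor in Z. Z1 = {2, 4}; fixed.
Sat(AG ((start | idle) | start)) = {2, 4}
A[idle U AG ((start | idle) | start)]: least fixpoint, start Z0 = Sat(AG ((start | idle) | start)) = {2, 4}, add states in Sat(idle) with every successor in Z. Already a fixed point.
Sat(A[idle U AG ((start | idle) | start)]) = {2, 4}
2 ∈ Sat(A[idle U AG ((start | idle) | start)]) = {2, 4}, so the formula holds at 2.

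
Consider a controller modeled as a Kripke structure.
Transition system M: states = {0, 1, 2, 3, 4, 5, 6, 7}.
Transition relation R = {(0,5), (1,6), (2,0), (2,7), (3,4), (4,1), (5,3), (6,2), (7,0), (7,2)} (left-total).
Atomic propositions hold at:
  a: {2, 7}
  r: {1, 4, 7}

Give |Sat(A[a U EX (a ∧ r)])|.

1

Sat(a ∧ r) = {7}
Sat(EX (a ∧ r)) = {s : some successor in {7}} = {2}
A[a U EX (a ∧ r)]: least fixpoint, start Z0 = Sat(EX (a ∧ r)) = {2}, add states in Sat(a) with every successor in Z. Already a fixed point.
Sat(A[a U EX (a ∧ r)]) = {2}
|Sat(A[a U EX (a ∧ r)])| = |{2}| = 1.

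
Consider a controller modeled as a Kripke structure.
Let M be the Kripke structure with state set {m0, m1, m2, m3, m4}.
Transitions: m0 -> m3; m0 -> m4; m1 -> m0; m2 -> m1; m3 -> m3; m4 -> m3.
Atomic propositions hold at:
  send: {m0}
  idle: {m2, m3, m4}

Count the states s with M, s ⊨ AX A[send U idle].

4

A[send U idle]: least fixpoint, start Z0 = Sat(idle) = {m2, m3, m4}, add states in Sat(send) with every successor in Z. Z1 = {m0, m2, m3, m4}; fixed.
Sat(A[send U idle]) = {m0, m2, m3, m4}
Sat(AX A[send U idle]) = {s : every successor in {m0, m2, m3, m4}} = {m0, m1, m3, m4}
|Sat(AX A[send U idle])| = |{m0, m1, m3, m4}| = 4.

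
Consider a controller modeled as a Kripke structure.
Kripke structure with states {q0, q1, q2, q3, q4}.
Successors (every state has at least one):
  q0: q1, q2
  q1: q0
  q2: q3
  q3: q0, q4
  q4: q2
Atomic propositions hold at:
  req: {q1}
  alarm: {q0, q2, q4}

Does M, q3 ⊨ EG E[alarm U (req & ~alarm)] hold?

Sat(~alarm) = {q1, q3}
Sat(req & ~alarm) = {q1}
E[alarm U (req & ~alarm)]: least fixpoint, start Z0 = Sat((req & ~alarm)) = {q1}, add states in Sat(alarm) with some successor in Z. Z1 = {q0, q1}; fixed.
Sat(E[alarm U (req & ~alarm)]) = {q0, q1}
EG E[alarm U (req & ~alarm)]: greatest fixpoint, start Z0 = {q0, q1}, keep only states in Sat with some successor in Z. Already a fixed point.
Sat(EG E[alarm U (req & ~alarm)]) = {q0, q1}
q3 ∉ Sat(EG E[alarm U (req & ~alarm)]) = {q0, q1}, so the formula does not hold at q3.

No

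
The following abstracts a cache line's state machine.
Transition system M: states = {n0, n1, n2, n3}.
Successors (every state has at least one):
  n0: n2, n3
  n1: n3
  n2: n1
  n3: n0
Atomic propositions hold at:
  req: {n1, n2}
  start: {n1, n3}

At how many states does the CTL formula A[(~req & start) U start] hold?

Sat(~req) = {n0, n3}
Sat(~req & start) = {n3}
A[(~req & start) U start]: least fixpoint, start Z0 = Sat(start) = {n1, n3}, add states in Sat(~req & start) with every successor in Z. Already a fixed point.
Sat(A[(~req & start) U start]) = {n1, n3}
|Sat(A[(~req & start) U start])| = |{n1, n3}| = 2.

2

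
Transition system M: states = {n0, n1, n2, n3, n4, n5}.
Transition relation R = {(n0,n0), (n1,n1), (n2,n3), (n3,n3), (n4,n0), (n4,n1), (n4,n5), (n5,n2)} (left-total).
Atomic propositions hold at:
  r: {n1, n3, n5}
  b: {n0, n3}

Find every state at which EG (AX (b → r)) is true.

Sat(b → r) = {n1, n2, n3, n4, n5}
Sat(AX (b → r)) = {s : every successor in {n1, n2, n3, n4, n5}} = {n1, n2, n3, n5}
EG (AX (b → r)): greatest fixpoint, start Z0 = {n1, n2, n3, n5}, keep only states in Sat with some successor in Z. Already a fixed point.
Sat(EG (AX (b → r))) = {n1, n2, n3, n5}

{n1, n2, n3, n5}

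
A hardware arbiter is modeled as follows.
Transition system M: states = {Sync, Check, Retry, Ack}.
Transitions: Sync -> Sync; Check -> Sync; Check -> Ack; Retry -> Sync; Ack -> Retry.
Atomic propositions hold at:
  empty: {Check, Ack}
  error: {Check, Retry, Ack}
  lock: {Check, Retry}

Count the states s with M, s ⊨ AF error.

3

AF error: least fixpoint, start Z0 = {Check, Retry, Ack}, add states with every successor in Z. Already a fixed point.
Sat(AF error) = {Check, Retry, Ack}
|Sat(AF error)| = |{Check, Retry, Ack}| = 3.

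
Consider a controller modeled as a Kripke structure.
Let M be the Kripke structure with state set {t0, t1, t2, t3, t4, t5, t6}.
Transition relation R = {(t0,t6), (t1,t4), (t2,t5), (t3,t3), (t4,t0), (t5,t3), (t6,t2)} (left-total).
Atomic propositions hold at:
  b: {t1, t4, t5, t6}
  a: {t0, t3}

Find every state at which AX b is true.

Sat(AX b) = {s : every successor in {t1, t4, t5, t6}} = {t0, t1, t2}

{t0, t1, t2}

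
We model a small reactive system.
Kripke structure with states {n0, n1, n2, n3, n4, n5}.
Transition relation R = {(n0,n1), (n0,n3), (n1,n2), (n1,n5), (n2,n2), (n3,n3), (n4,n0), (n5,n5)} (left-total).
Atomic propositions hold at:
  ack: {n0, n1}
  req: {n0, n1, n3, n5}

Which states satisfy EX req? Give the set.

Sat(EX req) = {s : some successor in {n0, n1, n3, n5}} = {n0, n1, n3, n4, n5}

{n0, n1, n3, n4, n5}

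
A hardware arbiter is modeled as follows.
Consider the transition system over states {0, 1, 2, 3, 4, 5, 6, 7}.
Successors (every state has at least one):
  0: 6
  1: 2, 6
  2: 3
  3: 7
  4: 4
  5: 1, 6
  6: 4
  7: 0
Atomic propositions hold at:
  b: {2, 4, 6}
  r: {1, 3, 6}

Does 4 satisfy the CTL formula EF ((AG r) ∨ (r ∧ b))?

No

AG r: greatest fixpoint, start Z0 = {1, 3, 6}, keep only states in Sat with every successor in Z. Z1 = ∅; fixed.
Sat(AG r) = ∅
Sat(r ∧ b) = {6}
Sat((AG r) ∨ (r ∧ b)) = {6}
EF ((AG r) ∨ (r ∧ b)): least fixpoint, start Z0 = {6}, add states with some successor in Z. Z1 = {0, 1, 5, 6}; Z2 = {0, 1, 5, 6, 7}; Z3 = {0, 1, 3, 5, 6, 7}; Z4 = {0, 1, 2, 3, 5, 6, 7}; fixed.
Sat(EF ((AG r) ∨ (r ∧ b))) = {0, 1, 2, 3, 5, 6, 7}
4 ∉ Sat(EF ((AG r) ∨ (r ∧ b))) = {0, 1, 2, 3, 5, 6, 7}, so the formula does not hold at 4.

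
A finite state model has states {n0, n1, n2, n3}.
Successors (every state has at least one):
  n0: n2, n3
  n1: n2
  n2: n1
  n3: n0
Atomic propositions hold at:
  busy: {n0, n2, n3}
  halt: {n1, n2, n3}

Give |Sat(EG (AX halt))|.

3

Sat(AX halt) = {s : every successor in {n1, n2, n3}} = {n0, n1, n2}
EG (AX halt): greatest fixpoint, start Z0 = {n0, n1, n2}, keep only states in Sat with some successor in Z. Already a fixed point.
Sat(EG (AX halt)) = {n0, n1, n2}
|Sat(EG (AX halt))| = |{n0, n1, n2}| = 3.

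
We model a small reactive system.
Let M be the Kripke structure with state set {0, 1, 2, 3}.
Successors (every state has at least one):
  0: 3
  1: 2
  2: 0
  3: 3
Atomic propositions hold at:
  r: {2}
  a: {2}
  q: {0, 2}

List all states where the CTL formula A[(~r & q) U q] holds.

{0, 2}

Sat(~r) = {0, 1, 3}
Sat(~r & q) = {0}
A[(~r & q) U q]: least fixpoint, start Z0 = Sat(q) = {0, 2}, add states in Sat(~r & q) with every successor in Z. Already a fixed point.
Sat(A[(~r & q) U q]) = {0, 2}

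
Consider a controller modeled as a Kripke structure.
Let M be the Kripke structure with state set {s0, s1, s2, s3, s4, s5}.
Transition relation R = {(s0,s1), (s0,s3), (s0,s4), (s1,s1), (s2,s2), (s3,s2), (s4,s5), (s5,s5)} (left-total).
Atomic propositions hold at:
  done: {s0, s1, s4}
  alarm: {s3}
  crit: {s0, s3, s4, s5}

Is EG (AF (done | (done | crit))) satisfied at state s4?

Yes

Sat(done | crit) = {s0, s1, s3, s4, s5}
Sat(done | (done | crit)) = {s0, s1, s3, s4, s5}
AF (done | (done | crit)): least fixpoint, start Z0 = {s0, s1, s3, s4, s5}, add states with every successor in Z. Already a fixed point.
Sat(AF (done | (done | crit))) = {s0, s1, s3, s4, s5}
EG (AF (done | (done | crit))): greatest fixpoint, start Z0 = {s0, s1, s3, s4, s5}, keep only states in Sat with some successor in Z. Z1 = {s0, s1, s4, s5}; fixed.
Sat(EG (AF (done | (done | crit)))) = {s0, s1, s4, s5}
s4 ∈ Sat(EG (AF (done | (done | crit)))) = {s0, s1, s4, s5}, so the formula holds at s4.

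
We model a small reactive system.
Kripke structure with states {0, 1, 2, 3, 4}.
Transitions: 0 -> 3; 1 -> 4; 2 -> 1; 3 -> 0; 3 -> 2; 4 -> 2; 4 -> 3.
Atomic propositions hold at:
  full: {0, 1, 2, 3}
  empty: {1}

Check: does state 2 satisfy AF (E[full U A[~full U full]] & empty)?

Yes

Sat(~full) = {4}
A[~full U full]: least fixpoint, start Z0 = Sat(full) = {0, 1, 2, 3}, add states in Sat(~full) with every successor in Z. Z1 = {0, 1, 2, 3, 4}; fixed.
Sat(A[~full U full]) = {0, 1, 2, 3, 4}
E[full U A[~full U full]]: least fixpoint, start Z0 = Sat(A[~full U full]) = {0, 1, 2, 3, 4}, add states in Sat(full) with some successor in Z. Already a fixed point.
Sat(E[full U A[~full U full]]) = {0, 1, 2, 3, 4}
Sat(E[full U A[~full U full]] & empty) = {1}
AF (E[full U A[~full U full]] & empty): least fixpoint, start Z0 = {1}, add states with every successor in Z. Z1 = {1, 2}; fixed.
Sat(AF (E[full U A[~full U full]] & empty)) = {1, 2}
2 ∈ Sat(AF (E[full U A[~full U full]] & empty)) = {1, 2}, so the formula holds at 2.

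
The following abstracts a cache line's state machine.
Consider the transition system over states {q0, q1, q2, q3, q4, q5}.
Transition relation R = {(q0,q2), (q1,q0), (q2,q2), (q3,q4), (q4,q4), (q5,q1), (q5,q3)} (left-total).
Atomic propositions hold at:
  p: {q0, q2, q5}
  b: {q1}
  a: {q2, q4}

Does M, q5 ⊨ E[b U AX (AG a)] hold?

AG a: greatest fixpoint, start Z0 = {q2, q4}, keep only states in Sat with every successor in Z. Already a fixed point.
Sat(AG a) = {q2, q4}
Sat(AX (AG a)) = {s : every successor in {q2, q4}} = {q0, q2, q3, q4}
E[b U AX (AG a)]: least fixpoint, start Z0 = Sat(AX (AG a)) = {q0, q2, q3, q4}, add states in Sat(b) with some successor in Z. Z1 = {q0, q1, q2, q3, q4}; fixed.
Sat(E[b U AX (AG a)]) = {q0, q1, q2, q3, q4}
q5 ∉ Sat(E[b U AX (AG a)]) = {q0, q1, q2, q3, q4}, so the formula does not hold at q5.

No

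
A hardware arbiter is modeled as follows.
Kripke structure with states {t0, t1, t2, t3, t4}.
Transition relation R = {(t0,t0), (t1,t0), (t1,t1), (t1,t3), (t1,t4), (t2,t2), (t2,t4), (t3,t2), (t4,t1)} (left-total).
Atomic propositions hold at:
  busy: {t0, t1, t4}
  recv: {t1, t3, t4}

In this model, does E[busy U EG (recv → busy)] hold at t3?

No

Sat(recv → busy) = {t0, t1, t2, t4}
EG (recv → busy): greatest fixpoint, start Z0 = {t0, t1, t2, t4}, keep only states in Sat with some successor in Z. Already a fixed point.
Sat(EG (recv → busy)) = {t0, t1, t2, t4}
E[busy U EG (recv → busy)]: least fixpoint, start Z0 = Sat(EG (recv → busy)) = {t0, t1, t2, t4}, add states in Sat(busy) with some successor in Z. Already a fixed point.
Sat(E[busy U EG (recv → busy)]) = {t0, t1, t2, t4}
t3 ∉ Sat(E[busy U EG (recv → busy)]) = {t0, t1, t2, t4}, so the formula does not hold at t3.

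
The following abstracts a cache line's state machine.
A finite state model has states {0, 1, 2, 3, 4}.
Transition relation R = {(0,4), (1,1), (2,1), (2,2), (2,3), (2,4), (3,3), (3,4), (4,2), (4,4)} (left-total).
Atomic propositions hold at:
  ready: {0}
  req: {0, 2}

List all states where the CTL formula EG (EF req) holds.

EF req: least fixpoint, start Z0 = {0, 2}, add states with some successor in Z. Z1 = {0, 2, 4}; Z2 = {0, 2, 3, 4}; fixed.
Sat(EF req) = {0, 2, 3, 4}
EG (EF req): greatest fixpoint, start Z0 = {0, 2, 3, 4}, keep only states in Sat with some successor in Z. Already a fixed point.
Sat(EG (EF req)) = {0, 2, 3, 4}

{0, 2, 3, 4}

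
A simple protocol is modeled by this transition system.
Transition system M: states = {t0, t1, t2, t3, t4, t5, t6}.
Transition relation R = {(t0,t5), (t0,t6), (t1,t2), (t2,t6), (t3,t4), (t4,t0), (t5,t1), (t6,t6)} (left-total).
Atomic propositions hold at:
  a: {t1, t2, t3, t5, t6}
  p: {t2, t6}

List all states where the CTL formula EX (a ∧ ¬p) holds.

{t0, t5}

Sat(¬p) = {t0, t1, t3, t4, t5}
Sat(a ∧ ¬p) = {t1, t3, t5}
Sat(EX (a ∧ ¬p)) = {s : some successor in {t1, t3, t5}} = {t0, t5}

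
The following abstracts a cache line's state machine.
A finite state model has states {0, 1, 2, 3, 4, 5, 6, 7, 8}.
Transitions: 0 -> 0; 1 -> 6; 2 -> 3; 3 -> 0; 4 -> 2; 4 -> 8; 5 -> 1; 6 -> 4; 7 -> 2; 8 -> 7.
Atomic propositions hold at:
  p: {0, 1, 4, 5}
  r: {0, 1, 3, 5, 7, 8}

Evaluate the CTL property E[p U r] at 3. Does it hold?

Yes

E[p U r]: least fixpoint, start Z0 = Sat(r) = {0, 1, 3, 5, 7, 8}, add states in Sat(p) with some successor in Z. Z1 = {0, 1, 3, 4, 5, 7, 8}; fixed.
Sat(E[p U r]) = {0, 1, 3, 4, 5, 7, 8}
3 ∈ Sat(E[p U r]) = {0, 1, 3, 4, 5, 7, 8}, so the formula holds at 3.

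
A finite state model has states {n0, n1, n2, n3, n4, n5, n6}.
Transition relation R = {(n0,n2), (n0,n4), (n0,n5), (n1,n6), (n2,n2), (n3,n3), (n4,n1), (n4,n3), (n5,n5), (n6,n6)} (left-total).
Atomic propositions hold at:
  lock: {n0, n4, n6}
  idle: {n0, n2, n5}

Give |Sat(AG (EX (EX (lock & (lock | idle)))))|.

Sat(lock | idle) = {n0, n2, n4, n5, n6}
Sat(lock & (lock | idle)) = {n0, n4, n6}
Sat(EX (lock & (lock | idle))) = {s : some successor in {n0, n4, n6}} = {n0, n1, n6}
Sat(EX (EX (lock & (lock | idle)))) = {s : some successor in {n0, n1, n6}} = {n1, n4, n6}
AG (EX (EX (lock & (lock | idle)))): greatest fixpoint, start Z0 = {n1, n4, n6}, keep only states in Sat with every successor in Z. Z1 = {n1, n6}; fixed.
Sat(AG (EX (EX (lock & (lock | idle))))) = {n1, n6}
|Sat(AG (EX (EX (lock & (lock | idle)))))| = |{n1, n6}| = 2.

2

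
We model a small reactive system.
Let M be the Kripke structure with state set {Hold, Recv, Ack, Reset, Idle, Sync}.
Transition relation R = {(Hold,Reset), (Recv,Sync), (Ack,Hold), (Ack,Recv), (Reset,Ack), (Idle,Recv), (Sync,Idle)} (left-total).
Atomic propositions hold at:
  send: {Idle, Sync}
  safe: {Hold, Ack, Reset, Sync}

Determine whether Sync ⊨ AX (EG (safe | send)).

Sat(safe | send) = {Hold, Ack, Reset, Idle, Sync}
EG (safe | send): greatest fixpoint, start Z0 = {Hold, Ack, Reset, Idle, Sync}, keep only states in Sat with some successor in Z. Z1 = {Hold, Ack, Reset, Sync}; Z2 = {Hold, Ack, Reset}; fixed.
Sat(EG (safe | send)) = {Hold, Ack, Reset}
Sat(AX (EG (safe | send))) = {s : every successor in {Hold, Ack, Reset}} = {Hold, Reset}
Sync ∉ Sat(AX (EG (safe | send))) = {Hold, Reset}, so the formula does not hold at Sync.

No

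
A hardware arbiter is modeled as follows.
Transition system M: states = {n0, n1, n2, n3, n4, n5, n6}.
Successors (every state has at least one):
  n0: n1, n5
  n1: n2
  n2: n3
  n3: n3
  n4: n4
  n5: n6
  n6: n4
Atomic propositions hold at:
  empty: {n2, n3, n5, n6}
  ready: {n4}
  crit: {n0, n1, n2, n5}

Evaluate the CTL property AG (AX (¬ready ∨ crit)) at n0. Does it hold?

Sat(¬ready) = {n0, n1, n2, n3, n5, n6}
Sat(¬ready ∨ crit) = {n0, n1, n2, n3, n5, n6}
Sat(AX (¬ready ∨ crit)) = {s : every successor in {n0, n1, n2, n3, n5, n6}} = {n0, n1, n2, n3, n5}
AG (AX (¬ready ∨ crit)): greatest fixpoint, start Z0 = {n0, n1, n2, n3, n5}, keep only states in Sat with every successor in Z. Z1 = {n0, n1, n2, n3}; Z2 = {n1, n2, n3}; fixed.
Sat(AG (AX (¬ready ∨ crit))) = {n1, n2, n3}
n0 ∉ Sat(AG (AX (¬ready ∨ crit))) = {n1, n2, n3}, so the formula does not hold at n0.

No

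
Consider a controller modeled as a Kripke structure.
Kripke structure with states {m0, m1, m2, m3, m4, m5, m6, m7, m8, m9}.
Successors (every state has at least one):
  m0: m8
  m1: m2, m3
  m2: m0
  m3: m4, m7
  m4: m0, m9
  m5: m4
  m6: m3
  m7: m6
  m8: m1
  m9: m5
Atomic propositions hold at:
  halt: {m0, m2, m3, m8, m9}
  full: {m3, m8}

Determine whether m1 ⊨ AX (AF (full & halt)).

Yes

Sat(full & halt) = {m3, m8}
AF (full & halt): least fixpoint, start Z0 = {m3, m8}, add states with every successor in Z. Z1 = {m0, m3, m6, m8}; Z2 = {m0, m2, m3, m6, m7, m8}; Z3 = {m0, m1, m2, m3, m6, m7, m8}; fixed.
Sat(AF (full & halt)) = {m0, m1, m2, m3, m6, m7, m8}
Sat(AX (AF (full & halt))) = {s : every successor in {m0, m1, m2, m3, m6, m7, m8}} = {m0, m1, m2, m6, m7, m8}
m1 ∈ Sat(AX (AF (full & halt))) = {m0, m1, m2, m6, m7, m8}, so the formula holds at m1.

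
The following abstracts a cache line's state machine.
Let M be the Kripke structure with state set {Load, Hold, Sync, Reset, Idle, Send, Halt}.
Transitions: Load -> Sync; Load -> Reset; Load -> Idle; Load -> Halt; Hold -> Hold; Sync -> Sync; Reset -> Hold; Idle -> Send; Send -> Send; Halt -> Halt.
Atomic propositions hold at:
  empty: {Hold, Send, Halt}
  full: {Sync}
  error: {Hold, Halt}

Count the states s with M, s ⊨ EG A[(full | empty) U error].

2

Sat(full | empty) = {Hold, Sync, Send, Halt}
A[(full | empty) U error]: least fixpoint, start Z0 = Sat(error) = {Hold, Halt}, add states in Sat(full | empty) with every successor in Z. Already a fixed point.
Sat(A[(full | empty) U error]) = {Hold, Halt}
EG A[(full | empty) U error]: greatest fixpoint, start Z0 = {Hold, Halt}, keep only states in Sat with some successor in Z. Already a fixed point.
Sat(EG A[(full | empty) U error]) = {Hold, Halt}
|Sat(EG A[(full | empty) U error])| = |{Hold, Halt}| = 2.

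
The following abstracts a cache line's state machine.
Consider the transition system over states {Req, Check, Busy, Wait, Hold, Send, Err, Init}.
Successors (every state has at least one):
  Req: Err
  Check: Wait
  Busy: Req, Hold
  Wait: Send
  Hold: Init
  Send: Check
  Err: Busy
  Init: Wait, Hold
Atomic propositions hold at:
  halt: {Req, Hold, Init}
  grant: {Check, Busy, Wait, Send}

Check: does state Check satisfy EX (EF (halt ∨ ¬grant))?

No

Sat(¬grant) = {Req, Hold, Err, Init}
Sat(halt ∨ ¬grant) = {Req, Hold, Err, Init}
EF (halt ∨ ¬grant): least fixpoint, start Z0 = {Req, Hold, Err, Init}, add states with some successor in Z. Z1 = {Req, Busy, Hold, Err, Init}; fixed.
Sat(EF (halt ∨ ¬grant)) = {Req, Busy, Hold, Err, Init}
Sat(EX (EF (halt ∨ ¬grant))) = {s : some successor in {Req, Busy, Hold, Err, Init}} = {Req, Busy, Hold, Err, Init}
Check ∉ Sat(EX (EF (halt ∨ ¬grant))) = {Req, Busy, Hold, Err, Init}, so the formula does not hold at Check.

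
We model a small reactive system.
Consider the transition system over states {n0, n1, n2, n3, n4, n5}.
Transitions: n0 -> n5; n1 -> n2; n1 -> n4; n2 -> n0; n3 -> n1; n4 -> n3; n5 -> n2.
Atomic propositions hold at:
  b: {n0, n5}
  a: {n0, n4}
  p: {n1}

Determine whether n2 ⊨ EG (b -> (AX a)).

Sat(AX a) = {s : every successor in {n0, n4}} = {n2}
Sat(b -> (AX a)) = {n1, n2, n3, n4}
EG (b -> (AX a)): greatest fixpoint, start Z0 = {n1, n2, n3, n4}, keep only states in Sat with some successor in Z. Z1 = {n1, n3, n4}; fixed.
Sat(EG (b -> (AX a))) = {n1, n3, n4}
n2 ∉ Sat(EG (b -> (AX a))) = {n1, n3, n4}, so the formula does not hold at n2.

No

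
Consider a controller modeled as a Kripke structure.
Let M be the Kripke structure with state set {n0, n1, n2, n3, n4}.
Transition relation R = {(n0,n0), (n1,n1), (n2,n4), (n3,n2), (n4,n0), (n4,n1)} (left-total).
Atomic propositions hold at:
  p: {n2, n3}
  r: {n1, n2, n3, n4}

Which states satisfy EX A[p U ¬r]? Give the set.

{n0, n4}

Sat(¬r) = {n0}
A[p U ¬r]: least fixpoint, start Z0 = Sat(¬r) = {n0}, add states in Sat(p) with every successor in Z. Already a fixed point.
Sat(A[p U ¬r]) = {n0}
Sat(EX A[p U ¬r]) = {s : some successor in {n0}} = {n0, n4}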